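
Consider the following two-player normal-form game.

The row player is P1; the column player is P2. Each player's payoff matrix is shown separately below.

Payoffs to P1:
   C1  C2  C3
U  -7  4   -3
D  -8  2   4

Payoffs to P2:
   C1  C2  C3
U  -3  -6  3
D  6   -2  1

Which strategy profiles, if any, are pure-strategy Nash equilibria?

There is no pure-strategy Nash equilibrium.

Mark each player's best response to every combination of opponents' strategies; a profile where every player is best-responding is a pure Nash equilibrium.
P1 against C1: payoffs -7, -8 → best response U.
P1 against C2: payoffs 4, 2 → best response U.
P1 against C3: payoffs -3, 4 → best response D.
P2 against U: payoffs -3, -6, 3 → best response C3.
P2 against D: payoffs 6, -2, 1 → best response C1.
No profile is a mutual best response for all players.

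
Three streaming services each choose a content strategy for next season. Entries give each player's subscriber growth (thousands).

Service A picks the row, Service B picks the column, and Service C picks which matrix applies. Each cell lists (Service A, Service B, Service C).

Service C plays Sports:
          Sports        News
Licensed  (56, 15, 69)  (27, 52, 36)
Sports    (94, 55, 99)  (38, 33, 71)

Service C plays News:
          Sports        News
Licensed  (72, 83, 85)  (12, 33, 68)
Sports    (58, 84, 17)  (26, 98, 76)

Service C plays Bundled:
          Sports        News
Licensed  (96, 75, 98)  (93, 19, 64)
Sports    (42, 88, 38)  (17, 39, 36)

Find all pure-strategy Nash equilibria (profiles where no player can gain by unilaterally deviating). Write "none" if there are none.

Service A against (Sports, Sports): payoffs 56, 94 → best response Sports.
Service A against (Sports, News): payoffs 72, 58 → best response Licensed.
Service A against (Sports, Bundled): payoffs 96, 42 → best response Licensed.
Service A against (News, Sports): payoffs 27, 38 → best response Sports.
Service A against (News, News): payoffs 12, 26 → best response Sports.
Service A against (News, Bundled): payoffs 93, 17 → best response Licensed.
Service B against (Licensed, Sports): payoffs 15, 52 → best response News.
Service B against (Licensed, News): payoffs 83, 33 → best response Sports.
Service B against (Licensed, Bundled): payoffs 75, 19 → best response Sports.
Service B against (Sports, Sports): payoffs 55, 33 → best response Sports.
Service B against (Sports, News): payoffs 84, 98 → best response News.
Service B against (Sports, Bundled): payoffs 88, 39 → best response Sports.
Service C against (Licensed, Sports): payoffs 69, 85, 98 → best response Bundled.
Service C against (Licensed, News): payoffs 36, 68, 64 → best response News.
Service C against (Sports, Sports): payoffs 99, 17, 38 → best response Sports.
Service C against (Sports, News): payoffs 71, 76, 36 → best response News.
Mutual best responses: (Licensed, Sports, Bundled); (Sports, Sports, Sports); (Sports, News, News).

Pure-strategy Nash equilibria: (Licensed, Sports, Bundled), (Sports, Sports, Sports), (Sports, News, News)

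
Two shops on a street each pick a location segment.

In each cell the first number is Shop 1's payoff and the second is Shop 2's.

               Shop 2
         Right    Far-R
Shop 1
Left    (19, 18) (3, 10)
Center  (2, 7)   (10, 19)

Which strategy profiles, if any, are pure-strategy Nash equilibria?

The pure Nash equilibria are (Left, Right), (Center, Far-R).

Shop 1 against Right: payoffs 19, 2 → best response Left.
Shop 1 against Far-R: payoffs 3, 10 → best response Center.
Shop 2 against Left: payoffs 18, 10 → best response Right.
Shop 2 against Center: payoffs 7, 19 → best response Far-R.
Mutual best responses: (Left, Right); (Center, Far-R).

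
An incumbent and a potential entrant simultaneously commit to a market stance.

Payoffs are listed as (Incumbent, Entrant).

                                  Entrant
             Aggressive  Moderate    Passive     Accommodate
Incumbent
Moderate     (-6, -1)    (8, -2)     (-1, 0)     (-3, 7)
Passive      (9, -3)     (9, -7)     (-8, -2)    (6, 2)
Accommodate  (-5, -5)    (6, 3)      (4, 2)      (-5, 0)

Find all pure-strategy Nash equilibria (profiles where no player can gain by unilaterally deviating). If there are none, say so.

Incumbent against Aggressive: payoffs -6, 9, -5 → best response Passive.
Incumbent against Moderate: payoffs 8, 9, 6 → best response Passive.
Incumbent against Passive: payoffs -1, -8, 4 → best response Accommodate.
Incumbent against Accommodate: payoffs -3, 6, -5 → best response Passive.
Entrant against Moderate: payoffs -1, -2, 0, 7 → best response Accommodate.
Entrant against Passive: payoffs -3, -7, -2, 2 → best response Accommodate.
Entrant against Accommodate: payoffs -5, 3, 2, 0 → best response Moderate.
Mutual best responses: (Passive, Accommodate).

The unique pure-strategy Nash equilibrium is (Passive, Accommodate).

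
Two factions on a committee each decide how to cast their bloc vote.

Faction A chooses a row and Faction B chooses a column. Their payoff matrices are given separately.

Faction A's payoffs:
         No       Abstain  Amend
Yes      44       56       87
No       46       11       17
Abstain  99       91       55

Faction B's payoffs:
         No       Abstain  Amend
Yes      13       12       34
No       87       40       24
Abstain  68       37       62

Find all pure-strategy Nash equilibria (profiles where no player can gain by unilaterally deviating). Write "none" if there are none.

(Yes, No): Faction A can switch to No (44 → 46). Not NE.
(Yes, Abstain): Faction A can switch to Abstain (56 → 91). Not NE.
(Yes, Amend): Faction A gets 87, best alternative 55; Faction B gets 34, best alternative 13. No profitable deviation — NE.
(No, No): Faction A can switch to Abstain (46 → 99). Not NE.
(No, Abstain): Faction A can switch to Yes (11 → 56). Not NE.
(No, Amend): Faction A can switch to Yes (17 → 87). Not NE.
(Abstain, No): Faction A gets 99, best alternative 46; Faction B gets 68, best alternative 62. No profitable deviation — NE.
(Abstain, Abstain): Faction B can switch to No (37 → 68). Not NE.
(Abstain, Amend): Faction A can switch to Yes (55 → 87). Not NE.

Pure-strategy Nash equilibria: (Yes, Amend), (Abstain, No)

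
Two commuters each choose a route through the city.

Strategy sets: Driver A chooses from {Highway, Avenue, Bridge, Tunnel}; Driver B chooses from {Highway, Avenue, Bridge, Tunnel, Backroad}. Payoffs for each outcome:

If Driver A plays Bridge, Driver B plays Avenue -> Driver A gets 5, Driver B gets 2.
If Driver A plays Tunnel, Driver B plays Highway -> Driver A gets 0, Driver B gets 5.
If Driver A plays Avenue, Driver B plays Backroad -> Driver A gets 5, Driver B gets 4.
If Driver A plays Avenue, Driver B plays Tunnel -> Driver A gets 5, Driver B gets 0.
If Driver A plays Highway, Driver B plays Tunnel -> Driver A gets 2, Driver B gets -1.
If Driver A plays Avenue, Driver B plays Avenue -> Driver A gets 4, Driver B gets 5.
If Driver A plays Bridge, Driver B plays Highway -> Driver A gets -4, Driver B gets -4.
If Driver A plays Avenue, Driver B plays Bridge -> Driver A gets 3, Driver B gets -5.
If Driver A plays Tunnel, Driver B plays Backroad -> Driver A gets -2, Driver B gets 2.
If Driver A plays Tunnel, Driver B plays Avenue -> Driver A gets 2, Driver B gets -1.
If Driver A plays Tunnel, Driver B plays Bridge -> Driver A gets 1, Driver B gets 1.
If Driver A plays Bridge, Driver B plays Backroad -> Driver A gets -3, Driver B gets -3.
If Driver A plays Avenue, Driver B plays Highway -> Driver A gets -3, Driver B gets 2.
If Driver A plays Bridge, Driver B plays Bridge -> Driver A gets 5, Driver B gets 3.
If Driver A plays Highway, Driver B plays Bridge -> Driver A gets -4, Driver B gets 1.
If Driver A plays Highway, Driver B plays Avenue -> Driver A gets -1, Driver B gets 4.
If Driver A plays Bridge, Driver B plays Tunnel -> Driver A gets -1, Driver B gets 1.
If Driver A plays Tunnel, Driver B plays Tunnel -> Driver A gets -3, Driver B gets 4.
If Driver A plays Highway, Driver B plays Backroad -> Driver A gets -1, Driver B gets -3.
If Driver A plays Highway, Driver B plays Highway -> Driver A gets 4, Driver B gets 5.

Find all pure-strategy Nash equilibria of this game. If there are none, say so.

Pure-strategy Nash equilibria: (Highway, Highway) and (Bridge, Bridge)

Driver A against Highway: payoffs 4, -3, -4, 0 → best response Highway.
Driver A against Avenue: payoffs -1, 4, 5, 2 → best response Bridge.
Driver A against Bridge: payoffs -4, 3, 5, 1 → best response Bridge.
Driver A against Tunnel: payoffs 2, 5, -1, -3 → best response Avenue.
Driver A against Backroad: payoffs -1, 5, -3, -2 → best response Avenue.
Driver B against Highway: payoffs 5, 4, 1, -1, -3 → best response Highway.
Driver B against Avenue: payoffs 2, 5, -5, 0, 4 → best response Avenue.
Driver B against Bridge: payoffs -4, 2, 3, 1, -3 → best response Bridge.
Driver B against Tunnel: payoffs 5, -1, 1, 4, 2 → best response Highway.
Mutual best responses: (Highway, Highway); (Bridge, Bridge).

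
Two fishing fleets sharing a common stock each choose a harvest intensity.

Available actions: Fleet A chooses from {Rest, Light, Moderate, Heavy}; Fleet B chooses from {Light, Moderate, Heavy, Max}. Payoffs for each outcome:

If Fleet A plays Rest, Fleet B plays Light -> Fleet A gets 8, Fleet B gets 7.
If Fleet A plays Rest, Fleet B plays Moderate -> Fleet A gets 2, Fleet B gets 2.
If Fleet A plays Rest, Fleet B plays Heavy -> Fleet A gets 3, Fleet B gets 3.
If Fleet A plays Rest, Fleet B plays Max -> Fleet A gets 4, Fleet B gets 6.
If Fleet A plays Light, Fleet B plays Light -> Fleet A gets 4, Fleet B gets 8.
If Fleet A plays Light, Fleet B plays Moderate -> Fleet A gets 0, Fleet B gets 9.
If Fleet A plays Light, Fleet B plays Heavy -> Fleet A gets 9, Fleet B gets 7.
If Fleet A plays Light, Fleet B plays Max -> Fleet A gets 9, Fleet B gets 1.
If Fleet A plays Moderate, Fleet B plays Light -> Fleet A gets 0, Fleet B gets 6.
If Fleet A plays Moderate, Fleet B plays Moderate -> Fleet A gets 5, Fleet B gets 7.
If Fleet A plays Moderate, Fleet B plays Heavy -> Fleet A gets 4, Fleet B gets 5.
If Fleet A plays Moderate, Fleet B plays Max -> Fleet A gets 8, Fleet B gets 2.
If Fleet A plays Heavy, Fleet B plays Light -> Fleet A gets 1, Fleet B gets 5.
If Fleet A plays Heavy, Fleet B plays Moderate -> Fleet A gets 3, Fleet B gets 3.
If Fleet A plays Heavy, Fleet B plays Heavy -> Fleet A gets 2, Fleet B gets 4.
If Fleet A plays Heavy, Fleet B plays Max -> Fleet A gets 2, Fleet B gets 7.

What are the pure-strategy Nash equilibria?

For each player, find the best response to each opponent profile; mutual best responses are the pure NE.
Fleet A against Light: payoffs 8, 4, 0, 1 → best response Rest.
Fleet A against Moderate: payoffs 2, 0, 5, 3 → best response Moderate.
Fleet A against Heavy: payoffs 3, 9, 4, 2 → best response Light.
Fleet A against Max: payoffs 4, 9, 8, 2 → best response Light.
Fleet B against Rest: payoffs 7, 2, 3, 6 → best response Light.
Fleet B against Light: payoffs 8, 9, 7, 1 → best response Moderate.
Fleet B against Moderate: payoffs 6, 7, 5, 2 → best response Moderate.
Fleet B against Heavy: payoffs 5, 3, 4, 7 → best response Max.
Mutual best responses: (Rest, Light); (Moderate, Moderate).

The pure Nash equilibria are (Rest, Light), (Moderate, Moderate).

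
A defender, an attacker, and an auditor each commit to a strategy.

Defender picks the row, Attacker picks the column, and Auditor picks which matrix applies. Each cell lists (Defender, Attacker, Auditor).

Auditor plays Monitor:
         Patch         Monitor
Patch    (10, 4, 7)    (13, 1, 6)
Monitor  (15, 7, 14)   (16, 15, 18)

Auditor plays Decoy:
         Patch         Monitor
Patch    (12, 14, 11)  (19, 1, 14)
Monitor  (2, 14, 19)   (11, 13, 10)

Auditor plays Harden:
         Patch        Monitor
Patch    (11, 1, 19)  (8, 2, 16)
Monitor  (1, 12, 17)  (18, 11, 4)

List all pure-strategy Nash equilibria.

Defender against (Patch, Monitor): payoffs 10, 15 → best response Monitor.
Defender against (Patch, Decoy): payoffs 12, 2 → best response Patch.
Defender against (Patch, Harden): payoffs 11, 1 → best response Patch.
Defender against (Monitor, Monitor): payoffs 13, 16 → best response Monitor.
Defender against (Monitor, Decoy): payoffs 19, 11 → best response Patch.
Defender against (Monitor, Harden): payoffs 8, 18 → best response Monitor.
Attacker against (Patch, Monitor): payoffs 4, 1 → best response Patch.
Attacker against (Patch, Decoy): payoffs 14, 1 → best response Patch.
Attacker against (Patch, Harden): payoffs 1, 2 → best response Monitor.
Attacker against (Monitor, Monitor): payoffs 7, 15 → best response Monitor.
Attacker against (Monitor, Decoy): payoffs 14, 13 → best response Patch.
Attacker against (Monitor, Harden): payoffs 12, 11 → best response Patch.
Auditor against (Patch, Patch): payoffs 7, 11, 19 → best response Harden.
Auditor against (Patch, Monitor): payoffs 6, 14, 16 → best response Harden.
Auditor against (Monitor, Patch): payoffs 14, 19, 17 → best response Decoy.
Auditor against (Monitor, Monitor): payoffs 18, 10, 4 → best response Monitor.
Mutual best responses: (Monitor, Monitor, Monitor).

Pure NE: (Monitor, Monitor, Monitor)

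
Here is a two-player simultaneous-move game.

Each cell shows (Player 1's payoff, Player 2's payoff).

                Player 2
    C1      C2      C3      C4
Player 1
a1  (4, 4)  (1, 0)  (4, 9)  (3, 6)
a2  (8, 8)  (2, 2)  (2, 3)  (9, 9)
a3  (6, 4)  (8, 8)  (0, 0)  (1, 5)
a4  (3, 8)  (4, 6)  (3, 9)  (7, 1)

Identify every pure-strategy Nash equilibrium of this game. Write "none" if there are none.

Mark each player's best response to every combination of opponents' strategies; a profile where every player is best-responding is a pure Nash equilibrium.
Player 1 against C1: payoffs 4, 8, 6, 3 → best response a2.
Player 1 against C2: payoffs 1, 2, 8, 4 → best response a3.
Player 1 against C3: payoffs 4, 2, 0, 3 → best response a1.
Player 1 against C4: payoffs 3, 9, 1, 7 → best response a2.
Player 2 against a1: payoffs 4, 0, 9, 6 → best response C3.
Player 2 against a2: payoffs 8, 2, 3, 9 → best response C4.
Player 2 against a3: payoffs 4, 8, 0, 5 → best response C2.
Player 2 against a4: payoffs 8, 6, 9, 1 → best response C3.
Mutual best responses: (a1, C3); (a2, C4); (a3, C2).

(a1, C3) and (a2, C4) and (a3, C2)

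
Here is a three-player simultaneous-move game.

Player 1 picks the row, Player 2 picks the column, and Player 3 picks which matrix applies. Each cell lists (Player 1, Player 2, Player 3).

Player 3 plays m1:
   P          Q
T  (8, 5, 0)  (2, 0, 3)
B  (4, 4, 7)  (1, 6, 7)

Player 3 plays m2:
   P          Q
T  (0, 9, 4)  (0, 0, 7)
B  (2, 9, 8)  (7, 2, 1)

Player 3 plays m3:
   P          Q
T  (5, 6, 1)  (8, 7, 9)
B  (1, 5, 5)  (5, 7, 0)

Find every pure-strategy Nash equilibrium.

(T, Q, m3), (B, P, m2)

Check each profile: it is a Nash equilibrium iff no player can strictly gain by switching unilaterally.
(T, P, m1): Player 3 can switch to m2 (0 → 4). Not NE.
(T, P, m2): Player 1 can switch to B (0 → 2). Not NE.
(T, P, m3): Player 2 can switch to Q (6 → 7). Not NE.
(T, Q, m1): Player 2 can switch to P (0 → 5). Not NE.
(T, Q, m2): Player 1 can switch to B (0 → 7). Not NE.
(T, Q, m3): Player 1 gets 8, best alternative 5; Player 2 gets 7, best alternative 6; Player 3 gets 9, best alternative 7. No profitable deviation — NE.
(B, P, m1): Player 1 can switch to T (4 → 8). Not NE.
(B, P, m2): Player 1 gets 2, best alternative 0; Player 2 gets 9, best alternative 2; Player 3 gets 8, best alternative 7. No profitable deviation — NE.
(B, P, m3): Player 1 can switch to T (1 → 5). Not NE.
(B, Q, m1): Player 1 can switch to T (1 → 2). Not NE.
(B, Q, m2): Player 2 can switch to P (2 → 9). Not NE.
(B, Q, m3): Player 1 can switch to T (5 → 8). Not NE.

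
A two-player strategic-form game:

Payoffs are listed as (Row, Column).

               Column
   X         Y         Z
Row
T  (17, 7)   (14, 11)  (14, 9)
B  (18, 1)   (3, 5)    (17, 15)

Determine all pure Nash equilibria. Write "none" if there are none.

(T, X): Row can switch to B (17 → 18). Not NE.
(T, Y): Row gets 14, best alternative 3; Column gets 11, best alternative 9. No profitable deviation — NE.
(T, Z): Row can switch to B (14 → 17). Not NE.
(B, X): Column can switch to Y (1 → 5). Not NE.
(B, Y): Row can switch to T (3 → 14). Not NE.
(B, Z): Row gets 17, best alternative 14; Column gets 15, best alternative 5. No profitable deviation — NE.

Pure-strategy Nash equilibria: (T, Y), (B, Z)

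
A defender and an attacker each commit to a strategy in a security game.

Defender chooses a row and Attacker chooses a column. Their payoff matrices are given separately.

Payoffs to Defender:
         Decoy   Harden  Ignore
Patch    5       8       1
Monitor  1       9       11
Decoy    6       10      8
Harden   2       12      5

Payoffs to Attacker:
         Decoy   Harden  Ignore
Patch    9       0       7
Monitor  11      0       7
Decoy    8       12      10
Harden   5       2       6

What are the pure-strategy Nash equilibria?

none

For each strategy profile, look for a profitable unilateral deviation.
(Patch, Decoy): Defender can switch to Decoy (5 → 6). Not NE.
(Patch, Harden): Defender can switch to Monitor (8 → 9). Not NE.
(Patch, Ignore): Defender can switch to Monitor (1 → 11). Not NE.
(Monitor, Decoy): Defender can switch to Patch (1 → 5). Not NE.
(Monitor, Harden): Defender can switch to Decoy (9 → 10). Not NE.
(Monitor, Ignore): Attacker can switch to Decoy (7 → 11). Not NE.
(Decoy, Decoy): Attacker can switch to Harden (8 → 12). Not NE.
(Decoy, Harden): Defender can switch to Harden (10 → 12). Not NE.
(The remaining 4 profiles each have a profitable deviation by the same check.)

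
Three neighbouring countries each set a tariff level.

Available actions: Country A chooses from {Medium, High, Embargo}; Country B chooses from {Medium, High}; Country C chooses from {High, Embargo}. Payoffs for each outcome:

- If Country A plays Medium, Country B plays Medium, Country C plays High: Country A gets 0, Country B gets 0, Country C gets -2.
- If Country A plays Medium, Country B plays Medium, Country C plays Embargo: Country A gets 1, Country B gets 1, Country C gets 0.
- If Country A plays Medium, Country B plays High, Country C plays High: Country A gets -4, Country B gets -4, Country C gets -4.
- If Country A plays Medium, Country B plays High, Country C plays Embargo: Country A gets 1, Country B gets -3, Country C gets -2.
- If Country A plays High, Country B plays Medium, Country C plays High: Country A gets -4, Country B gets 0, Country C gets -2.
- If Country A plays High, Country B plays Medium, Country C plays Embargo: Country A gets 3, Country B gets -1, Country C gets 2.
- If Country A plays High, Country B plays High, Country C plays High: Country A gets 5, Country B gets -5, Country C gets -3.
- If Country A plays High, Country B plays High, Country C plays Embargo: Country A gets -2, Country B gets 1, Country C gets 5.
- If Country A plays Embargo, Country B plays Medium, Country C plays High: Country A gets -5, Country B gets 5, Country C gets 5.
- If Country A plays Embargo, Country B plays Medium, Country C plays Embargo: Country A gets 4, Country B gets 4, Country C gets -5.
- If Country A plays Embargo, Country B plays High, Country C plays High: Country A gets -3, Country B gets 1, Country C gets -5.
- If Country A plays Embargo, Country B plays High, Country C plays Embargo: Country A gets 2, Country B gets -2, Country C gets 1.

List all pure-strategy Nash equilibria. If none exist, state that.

(Medium, Medium, High): Country C can switch to Embargo (-2 → 0). Not NE.
(Medium, Medium, Embargo): Country A can switch to High (1 → 3). Not NE.
(Medium, High, High): Country A can switch to High (-4 → 5). Not NE.
(Medium, High, Embargo): Country A can switch to Embargo (1 → 2). Not NE.
(High, Medium, High): Country A can switch to Medium (-4 → 0). Not NE.
(High, Medium, Embargo): Country A can switch to Embargo (3 → 4). Not NE.
(High, High, High): Country B can switch to Medium (-5 → 0). Not NE.
(High, High, Embargo): Country A can switch to Medium (-2 → 1). Not NE.
(The remaining 4 profiles each have a profitable deviation by the same check.)

There is no pure-strategy Nash equilibrium.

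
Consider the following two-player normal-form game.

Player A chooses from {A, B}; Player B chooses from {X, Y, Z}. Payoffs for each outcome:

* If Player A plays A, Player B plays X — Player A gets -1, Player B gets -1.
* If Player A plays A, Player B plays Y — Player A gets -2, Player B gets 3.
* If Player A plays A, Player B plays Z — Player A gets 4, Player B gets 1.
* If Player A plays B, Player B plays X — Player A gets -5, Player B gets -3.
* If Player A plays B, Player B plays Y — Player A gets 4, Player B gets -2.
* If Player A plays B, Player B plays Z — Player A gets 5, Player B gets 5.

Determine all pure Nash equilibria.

(A, X): Player B can switch to Y (-1 → 3). Not NE.
(A, Y): Player A can switch to B (-2 → 4). Not NE.
(A, Z): Player A can switch to B (4 → 5). Not NE.
(B, X): Player A can switch to A (-5 → -1). Not NE.
(B, Y): Player B can switch to Z (-2 → 5). Not NE.
(B, Z): Player A gets 5, best alternative 4; Player B gets 5, best alternative -2. No profitable deviation — NE.

The unique pure-strategy Nash equilibrium is (B, Z).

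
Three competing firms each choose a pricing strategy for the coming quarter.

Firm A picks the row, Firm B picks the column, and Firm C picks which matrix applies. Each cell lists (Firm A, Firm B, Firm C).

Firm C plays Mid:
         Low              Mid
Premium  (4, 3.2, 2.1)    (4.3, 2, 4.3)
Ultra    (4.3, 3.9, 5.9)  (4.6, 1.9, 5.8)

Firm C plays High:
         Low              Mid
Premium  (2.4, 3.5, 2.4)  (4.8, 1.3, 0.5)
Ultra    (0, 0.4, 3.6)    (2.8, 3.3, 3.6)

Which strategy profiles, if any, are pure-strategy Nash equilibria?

(Premium, Low, Mid): Firm A can switch to Ultra (4 → 4.3). Not NE.
(Premium, Low, High): Firm A gets 2.4, best alternative 0; Firm B gets 3.5, best alternative 1.3; Firm C gets 2.4, best alternative 2.1. No profitable deviation — NE.
(Premium, Mid, Mid): Firm A can switch to Ultra (4.3 → 4.6). Not NE.
(Premium, Mid, High): Firm B can switch to Low (1.3 → 3.5). Not NE.
(Ultra, Low, Mid): Firm A gets 4.3, best alternative 4; Firm B gets 3.9, best alternative 1.9; Firm C gets 5.9, best alternative 3.6. No profitable deviation — NE.
(Ultra, Low, High): Firm A can switch to Premium (0 → 2.4). Not NE.
(Ultra, Mid, Mid): Firm B can switch to Low (1.9 → 3.9). Not NE.
(Ultra, Mid, High): Firm A can switch to Premium (2.8 → 4.8). Not NE.

Pure-strategy Nash equilibria: (Premium, Low, High); (Ultra, Low, Mid)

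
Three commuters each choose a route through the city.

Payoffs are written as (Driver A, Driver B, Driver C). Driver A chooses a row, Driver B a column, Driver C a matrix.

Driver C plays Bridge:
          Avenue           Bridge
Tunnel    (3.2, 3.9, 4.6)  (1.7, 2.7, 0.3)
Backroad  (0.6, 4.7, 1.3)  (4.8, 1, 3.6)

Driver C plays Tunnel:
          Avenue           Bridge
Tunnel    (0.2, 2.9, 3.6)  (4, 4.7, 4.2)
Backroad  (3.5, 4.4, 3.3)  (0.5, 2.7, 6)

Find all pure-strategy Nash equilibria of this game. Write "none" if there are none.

Driver A against (Avenue, Bridge): payoffs 3.2, 0.6 → best response Tunnel.
Driver A against (Avenue, Tunnel): payoffs 0.2, 3.5 → best response Backroad.
Driver A against (Bridge, Bridge): payoffs 1.7, 4.8 → best response Backroad.
Driver A against (Bridge, Tunnel): payoffs 4, 0.5 → best response Tunnel.
Driver B against (Tunnel, Bridge): payoffs 3.9, 2.7 → best response Avenue.
Driver B against (Tunnel, Tunnel): payoffs 2.9, 4.7 → best response Bridge.
Driver B against (Backroad, Bridge): payoffs 4.7, 1 → best response Avenue.
Driver B against (Backroad, Tunnel): payoffs 4.4, 2.7 → best response Avenue.
Driver C against (Tunnel, Avenue): payoffs 4.6, 3.6 → best response Bridge.
Driver C against (Tunnel, Bridge): payoffs 0.3, 4.2 → best response Tunnel.
Driver C against (Backroad, Avenue): payoffs 1.3, 3.3 → best response Tunnel.
Driver C against (Backroad, Bridge): payoffs 3.6, 6 → best response Tunnel.
Mutual best responses: (Tunnel, Avenue, Bridge); (Tunnel, Bridge, Tunnel); (Backroad, Avenue, Tunnel).

(Tunnel, Avenue, Bridge), (Tunnel, Bridge, Tunnel), (Backroad, Avenue, Tunnel)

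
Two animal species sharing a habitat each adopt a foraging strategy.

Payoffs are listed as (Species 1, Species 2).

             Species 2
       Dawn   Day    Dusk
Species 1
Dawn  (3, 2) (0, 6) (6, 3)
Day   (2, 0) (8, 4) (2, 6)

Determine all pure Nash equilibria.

This game has no pure Nash equilibrium.

(Dawn, Dawn): Species 2 can switch to Day (2 → 6). Not NE.
(Dawn, Day): Species 1 can switch to Day (0 → 8). Not NE.
(Dawn, Dusk): Species 2 can switch to Day (3 → 6). Not NE.
(Day, Dawn): Species 1 can switch to Dawn (2 → 3). Not NE.
(Day, Day): Species 2 can switch to Dusk (4 → 6). Not NE.
(Day, Dusk): Species 1 can switch to Dawn (2 → 6). Not NE.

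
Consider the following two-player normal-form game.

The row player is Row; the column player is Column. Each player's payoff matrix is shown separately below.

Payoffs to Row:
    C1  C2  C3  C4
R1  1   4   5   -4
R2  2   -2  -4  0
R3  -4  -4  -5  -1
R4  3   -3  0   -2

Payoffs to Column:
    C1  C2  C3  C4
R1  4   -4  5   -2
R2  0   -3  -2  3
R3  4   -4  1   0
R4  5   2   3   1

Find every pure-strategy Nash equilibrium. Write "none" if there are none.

The pure Nash equilibria are (R1, C3), (R2, C4), (R4, C1).

For each player, find the best response to each opponent profile; mutual best responses are the pure NE.
Row against C1: payoffs 1, 2, -4, 3 → best response R4.
Row against C2: payoffs 4, -2, -4, -3 → best response R1.
Row against C3: payoffs 5, -4, -5, 0 → best response R1.
Row against C4: payoffs -4, 0, -1, -2 → best response R2.
Column against R1: payoffs 4, -4, 5, -2 → best response C3.
Column against R2: payoffs 0, -3, -2, 3 → best response C4.
Column against R3: payoffs 4, -4, 1, 0 → best response C1.
Column against R4: payoffs 5, 2, 3, 1 → best response C1.
Mutual best responses: (R1, C3); (R2, C4); (R4, C1).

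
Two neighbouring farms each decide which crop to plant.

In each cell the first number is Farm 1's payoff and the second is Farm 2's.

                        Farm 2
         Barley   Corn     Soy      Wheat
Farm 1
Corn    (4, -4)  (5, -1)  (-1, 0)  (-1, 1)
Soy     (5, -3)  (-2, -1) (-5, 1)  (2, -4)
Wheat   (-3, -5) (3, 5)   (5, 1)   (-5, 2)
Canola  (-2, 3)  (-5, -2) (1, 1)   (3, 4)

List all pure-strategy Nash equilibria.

(Canola, Wheat)

Farm 1 against Barley: payoffs 4, 5, -3, -2 → best response Soy.
Farm 1 against Corn: payoffs 5, -2, 3, -5 → best response Corn.
Farm 1 against Soy: payoffs -1, -5, 5, 1 → best response Wheat.
Farm 1 against Wheat: payoffs -1, 2, -5, 3 → best response Canola.
Farm 2 against Corn: payoffs -4, -1, 0, 1 → best response Wheat.
Farm 2 against Soy: payoffs -3, -1, 1, -4 → best response Soy.
Farm 2 against Wheat: payoffs -5, 5, 1, 2 → best response Corn.
Farm 2 against Canola: payoffs 3, -2, 1, 4 → best response Wheat.
Mutual best responses: (Canola, Wheat).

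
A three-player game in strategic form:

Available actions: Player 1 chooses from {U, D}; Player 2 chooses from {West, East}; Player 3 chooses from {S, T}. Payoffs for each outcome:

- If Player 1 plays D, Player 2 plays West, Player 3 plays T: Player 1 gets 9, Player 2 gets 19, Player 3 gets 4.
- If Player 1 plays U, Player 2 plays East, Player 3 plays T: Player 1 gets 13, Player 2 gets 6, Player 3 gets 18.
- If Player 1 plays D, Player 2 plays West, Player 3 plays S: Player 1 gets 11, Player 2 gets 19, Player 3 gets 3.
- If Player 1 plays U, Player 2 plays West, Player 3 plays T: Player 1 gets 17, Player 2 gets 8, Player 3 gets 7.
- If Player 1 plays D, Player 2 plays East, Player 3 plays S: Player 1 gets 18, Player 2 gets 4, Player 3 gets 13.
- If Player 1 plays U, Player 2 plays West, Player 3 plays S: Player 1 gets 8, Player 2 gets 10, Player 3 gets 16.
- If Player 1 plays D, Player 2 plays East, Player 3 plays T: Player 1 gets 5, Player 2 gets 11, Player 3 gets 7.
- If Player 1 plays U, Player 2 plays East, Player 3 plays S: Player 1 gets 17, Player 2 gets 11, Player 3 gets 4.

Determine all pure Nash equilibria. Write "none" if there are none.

Player 1 against (West, S): payoffs 8, 11 → best response D.
Player 1 against (West, T): payoffs 17, 9 → best response U.
Player 1 against (East, S): payoffs 17, 18 → best response D.
Player 1 against (East, T): payoffs 13, 5 → best response U.
Player 2 against (U, S): payoffs 10, 11 → best response East.
Player 2 against (U, T): payoffs 8, 6 → best response West.
Player 2 against (D, S): payoffs 19, 4 → best response West.
Player 2 against (D, T): payoffs 19, 11 → best response West.
Player 3 against (U, West): payoffs 16, 7 → best response S.
Player 3 against (U, East): payoffs 4, 18 → best response T.
Player 3 against (D, West): payoffs 3, 4 → best response T.
Player 3 against (D, East): payoffs 13, 7 → best response S.
No profile is a mutual best response for all players.

none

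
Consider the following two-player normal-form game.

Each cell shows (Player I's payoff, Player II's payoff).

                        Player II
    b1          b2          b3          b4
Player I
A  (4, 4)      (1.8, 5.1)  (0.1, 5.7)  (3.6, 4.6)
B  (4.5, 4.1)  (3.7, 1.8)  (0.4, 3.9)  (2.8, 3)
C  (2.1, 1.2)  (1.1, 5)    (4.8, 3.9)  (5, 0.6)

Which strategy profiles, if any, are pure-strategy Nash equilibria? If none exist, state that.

Pure NE: (B, b1)

For each player, find the best response to each opponent profile; mutual best responses are the pure NE.
Player I against b1: payoffs 4, 4.5, 2.1 → best response B.
Player I against b2: payoffs 1.8, 3.7, 1.1 → best response B.
Player I against b3: payoffs 0.1, 0.4, 4.8 → best response C.
Player I against b4: payoffs 3.6, 2.8, 5 → best response C.
Player II against A: payoffs 4, 5.1, 5.7, 4.6 → best response b3.
Player II against B: payoffs 4.1, 1.8, 3.9, 3 → best response b1.
Player II against C: payoffs 1.2, 5, 3.9, 0.6 → best response b2.
Mutual best responses: (B, b1).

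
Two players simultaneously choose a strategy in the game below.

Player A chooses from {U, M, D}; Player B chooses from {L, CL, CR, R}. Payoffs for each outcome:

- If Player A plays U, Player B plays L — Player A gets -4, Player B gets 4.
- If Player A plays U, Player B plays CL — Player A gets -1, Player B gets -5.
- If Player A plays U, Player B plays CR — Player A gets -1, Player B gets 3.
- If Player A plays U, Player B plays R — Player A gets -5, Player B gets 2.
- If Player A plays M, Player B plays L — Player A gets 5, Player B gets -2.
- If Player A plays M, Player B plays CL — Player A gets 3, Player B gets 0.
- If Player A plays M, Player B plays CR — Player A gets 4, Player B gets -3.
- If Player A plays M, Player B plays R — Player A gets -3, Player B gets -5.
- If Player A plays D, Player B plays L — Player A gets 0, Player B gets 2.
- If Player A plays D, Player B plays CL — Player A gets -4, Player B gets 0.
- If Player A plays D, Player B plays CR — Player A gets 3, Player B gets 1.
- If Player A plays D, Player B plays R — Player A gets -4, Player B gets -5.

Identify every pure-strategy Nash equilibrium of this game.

(M, CL)

(U, L): Player A can switch to M (-4 → 5). Not NE.
(U, CL): Player A can switch to M (-1 → 3). Not NE.
(U, CR): Player A can switch to M (-1 → 4). Not NE.
(U, R): Player A can switch to M (-5 → -3). Not NE.
(M, L): Player B can switch to CL (-2 → 0). Not NE.
(M, CL): Player A gets 3, best alternative -1; Player B gets 0, best alternative -2. No profitable deviation — NE.
(M, CR): Player B can switch to L (-3 → -2). Not NE.
(The remaining 5 profiles each have a profitable deviation by the same check.)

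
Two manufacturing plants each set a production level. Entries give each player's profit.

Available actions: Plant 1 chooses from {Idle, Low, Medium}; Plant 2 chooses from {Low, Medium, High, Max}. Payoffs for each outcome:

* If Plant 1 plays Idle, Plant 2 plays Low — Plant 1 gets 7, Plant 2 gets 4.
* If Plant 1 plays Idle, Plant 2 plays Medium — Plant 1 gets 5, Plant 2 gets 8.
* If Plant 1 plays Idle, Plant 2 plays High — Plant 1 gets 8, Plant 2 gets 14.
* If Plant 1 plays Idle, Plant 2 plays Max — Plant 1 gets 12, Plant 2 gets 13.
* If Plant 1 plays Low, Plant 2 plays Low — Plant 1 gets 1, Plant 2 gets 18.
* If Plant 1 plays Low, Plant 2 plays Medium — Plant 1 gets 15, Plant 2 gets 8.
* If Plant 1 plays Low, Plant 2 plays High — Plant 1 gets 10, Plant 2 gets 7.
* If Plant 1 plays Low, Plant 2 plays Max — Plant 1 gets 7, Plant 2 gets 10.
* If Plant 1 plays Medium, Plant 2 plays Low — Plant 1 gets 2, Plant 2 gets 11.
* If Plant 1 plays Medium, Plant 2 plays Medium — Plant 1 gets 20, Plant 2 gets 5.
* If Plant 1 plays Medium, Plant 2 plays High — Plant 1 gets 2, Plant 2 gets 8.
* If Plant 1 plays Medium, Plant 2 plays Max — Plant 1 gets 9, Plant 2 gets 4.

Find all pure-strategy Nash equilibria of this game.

This game has no pure Nash equilibrium.

Plant 1 against Low: payoffs 7, 1, 2 → best response Idle.
Plant 1 against Medium: payoffs 5, 15, 20 → best response Medium.
Plant 1 against High: payoffs 8, 10, 2 → best response Low.
Plant 1 against Max: payoffs 12, 7, 9 → best response Idle.
Plant 2 against Idle: payoffs 4, 8, 14, 13 → best response High.
Plant 2 against Low: payoffs 18, 8, 7, 10 → best response Low.
Plant 2 against Medium: payoffs 11, 5, 8, 4 → best response Low.
No profile is a mutual best response for all players.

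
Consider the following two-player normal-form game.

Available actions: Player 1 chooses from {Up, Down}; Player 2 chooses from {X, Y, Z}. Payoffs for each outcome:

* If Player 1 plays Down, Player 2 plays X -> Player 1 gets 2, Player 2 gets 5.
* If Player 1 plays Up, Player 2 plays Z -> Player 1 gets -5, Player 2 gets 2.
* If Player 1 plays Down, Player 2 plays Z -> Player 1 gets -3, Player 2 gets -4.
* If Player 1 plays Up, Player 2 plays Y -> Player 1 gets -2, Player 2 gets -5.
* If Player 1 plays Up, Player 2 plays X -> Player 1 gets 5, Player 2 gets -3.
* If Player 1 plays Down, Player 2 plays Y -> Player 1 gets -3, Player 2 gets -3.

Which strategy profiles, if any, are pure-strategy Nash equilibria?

Player 1 against X: payoffs 5, 2 → best response Up.
Player 1 against Y: payoffs -2, -3 → best response Up.
Player 1 against Z: payoffs -5, -3 → best response Down.
Player 2 against Up: payoffs -3, -5, 2 → best response Z.
Player 2 against Down: payoffs 5, -3, -4 → best response X.
No profile is a mutual best response for all players.

This game has no pure Nash equilibrium.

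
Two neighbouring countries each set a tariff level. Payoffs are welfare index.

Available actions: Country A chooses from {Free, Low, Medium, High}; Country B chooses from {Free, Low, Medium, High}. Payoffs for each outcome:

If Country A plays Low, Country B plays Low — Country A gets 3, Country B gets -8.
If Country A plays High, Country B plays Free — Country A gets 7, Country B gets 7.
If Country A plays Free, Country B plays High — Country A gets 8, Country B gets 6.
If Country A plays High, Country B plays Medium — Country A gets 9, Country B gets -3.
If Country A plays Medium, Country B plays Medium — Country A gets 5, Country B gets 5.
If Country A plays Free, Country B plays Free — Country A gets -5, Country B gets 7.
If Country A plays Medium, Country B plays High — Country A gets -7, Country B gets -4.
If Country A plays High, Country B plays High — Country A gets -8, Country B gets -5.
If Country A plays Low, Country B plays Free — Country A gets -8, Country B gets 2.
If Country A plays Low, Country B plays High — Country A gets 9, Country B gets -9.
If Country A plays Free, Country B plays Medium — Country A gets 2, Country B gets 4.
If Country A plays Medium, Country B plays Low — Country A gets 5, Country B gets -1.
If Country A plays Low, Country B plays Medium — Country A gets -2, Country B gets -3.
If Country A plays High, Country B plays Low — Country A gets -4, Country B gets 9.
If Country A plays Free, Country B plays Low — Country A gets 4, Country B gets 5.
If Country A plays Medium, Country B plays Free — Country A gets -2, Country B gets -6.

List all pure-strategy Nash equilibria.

This game has no pure Nash equilibrium.

Country A against Free: payoffs -5, -8, -2, 7 → best response High.
Country A against Low: payoffs 4, 3, 5, -4 → best response Medium.
Country A against Medium: payoffs 2, -2, 5, 9 → best response High.
Country A against High: payoffs 8, 9, -7, -8 → best response Low.
Country B against Free: payoffs 7, 5, 4, 6 → best response Free.
Country B against Low: payoffs 2, -8, -3, -9 → best response Free.
Country B against Medium: payoffs -6, -1, 5, -4 → best response Medium.
Country B against High: payoffs 7, 9, -3, -5 → best response Low.
No profile is a mutual best response for all players.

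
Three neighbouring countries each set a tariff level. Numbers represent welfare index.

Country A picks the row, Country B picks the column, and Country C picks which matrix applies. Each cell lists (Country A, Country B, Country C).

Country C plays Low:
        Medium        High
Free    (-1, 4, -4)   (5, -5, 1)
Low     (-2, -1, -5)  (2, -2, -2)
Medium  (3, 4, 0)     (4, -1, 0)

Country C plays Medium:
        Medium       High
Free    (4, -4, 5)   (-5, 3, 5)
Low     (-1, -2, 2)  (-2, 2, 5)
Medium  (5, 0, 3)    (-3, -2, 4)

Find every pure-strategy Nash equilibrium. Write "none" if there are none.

Pure-strategy Nash equilibria: (Low, High, Medium) and (Medium, Medium, Medium)

(Free, Medium, Low): Country A can switch to Medium (-1 → 3). Not NE.
(Free, Medium, Medium): Country A can switch to Medium (4 → 5). Not NE.
(Free, High, Low): Country B can switch to Medium (-5 → 4). Not NE.
(Free, High, Medium): Country A can switch to Low (-5 → -2). Not NE.
(Low, Medium, Low): Country A can switch to Free (-2 → -1). Not NE.
(Low, Medium, Medium): Country A can switch to Free (-1 → 4). Not NE.
(Low, High, Low): Country A can switch to Free (2 → 5). Not NE.
(Low, High, Medium): Country A gets -2, best alternative -3; Country B gets 2, best alternative -2; Country C gets 5, best alternative -2. No profitable deviation — NE.
(Medium, Medium, Low): Country C can switch to Medium (0 → 3). Not NE.
(Medium, Medium, Medium): Country A gets 5, best alternative 4; Country B gets 0, best alternative -2; Country C gets 3, best alternative 0. No profitable deviation — NE.
(Medium, High, Low): Country A can switch to Free (4 → 5). Not NE.
(Medium, High, Medium): Country A can switch to Low (-3 → -2). Not NE.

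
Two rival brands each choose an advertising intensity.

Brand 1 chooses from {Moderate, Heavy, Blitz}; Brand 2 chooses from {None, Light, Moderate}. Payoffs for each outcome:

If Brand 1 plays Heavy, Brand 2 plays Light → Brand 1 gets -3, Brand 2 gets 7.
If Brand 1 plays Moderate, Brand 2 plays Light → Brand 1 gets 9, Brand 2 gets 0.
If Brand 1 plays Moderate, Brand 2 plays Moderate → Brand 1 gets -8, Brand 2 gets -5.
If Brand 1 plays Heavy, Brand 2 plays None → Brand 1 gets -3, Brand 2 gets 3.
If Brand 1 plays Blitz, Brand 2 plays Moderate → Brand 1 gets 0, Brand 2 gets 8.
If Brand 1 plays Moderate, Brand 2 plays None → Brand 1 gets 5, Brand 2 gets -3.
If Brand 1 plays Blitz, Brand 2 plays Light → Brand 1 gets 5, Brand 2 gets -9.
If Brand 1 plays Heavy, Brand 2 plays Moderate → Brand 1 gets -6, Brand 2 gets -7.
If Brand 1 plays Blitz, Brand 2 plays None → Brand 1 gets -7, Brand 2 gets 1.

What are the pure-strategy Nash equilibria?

(Moderate, Light), (Blitz, Moderate)

For each strategy profile, look for a profitable unilateral deviation.
(Moderate, None): Brand 2 can switch to Light (-3 → 0). Not NE.
(Moderate, Light): Brand 1 gets 9, best alternative 5; Brand 2 gets 0, best alternative -3. No profitable deviation — NE.
(Moderate, Moderate): Brand 1 can switch to Heavy (-8 → -6). Not NE.
(Heavy, None): Brand 1 can switch to Moderate (-3 → 5). Not NE.
(Heavy, Light): Brand 1 can switch to Moderate (-3 → 9). Not NE.
(Heavy, Moderate): Brand 1 can switch to Blitz (-6 → 0). Not NE.
(Blitz, None): Brand 1 can switch to Moderate (-7 → 5). Not NE.
(Blitz, Light): Brand 1 can switch to Moderate (5 → 9). Not NE.
(Blitz, Moderate): Brand 1 gets 0, best alternative -6; Brand 2 gets 8, best alternative 1. No profitable deviation — NE.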